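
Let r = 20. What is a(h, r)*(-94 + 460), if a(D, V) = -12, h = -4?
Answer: -4392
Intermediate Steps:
a(h, r)*(-94 + 460) = -12*(-94 + 460) = -12*366 = -4392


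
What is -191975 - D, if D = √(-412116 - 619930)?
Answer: -191975 - I*√1032046 ≈ -1.9198e+5 - 1015.9*I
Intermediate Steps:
D = I*√1032046 (D = √(-1032046) = I*√1032046 ≈ 1015.9*I)
-191975 - D = -191975 - I*√1032046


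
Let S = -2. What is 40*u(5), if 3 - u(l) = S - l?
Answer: 400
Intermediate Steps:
u(l) = 5 + l (u(l) = 3 - (-2 - l) = 3 + (2 + l) = 5 + l)
40*u(5) = 40*(5 + 5) = 40*10 = 400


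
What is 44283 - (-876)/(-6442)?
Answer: 142635105/3221 ≈ 44283.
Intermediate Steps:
44283 - (-876)/(-6442) = 44283 - (-876)*(-1)/6442 = 44283 - 1*438/3221 = 44283 - 438/3221 = 142635105/3221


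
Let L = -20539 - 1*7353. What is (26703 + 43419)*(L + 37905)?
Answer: 702131586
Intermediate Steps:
L = -27892 (L = -20539 - 7353 = -27892)
(26703 + 43419)*(L + 37905) = (26703 + 43419)*(-27892 + 37905) = 70122*10013 = 702131586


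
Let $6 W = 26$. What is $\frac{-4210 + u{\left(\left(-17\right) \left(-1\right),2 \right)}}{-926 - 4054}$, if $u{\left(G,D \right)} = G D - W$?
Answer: $\frac{12541}{14940} \approx 0.83942$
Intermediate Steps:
$W = \frac{13}{3}$ ($W = \frac{1}{6} \cdot 26 = \frac{13}{3} \approx 4.3333$)
$u{\left(G,D \right)} = - \frac{13}{3} + D G$ ($u{\left(G,D \right)} = G D - \frac{13}{3} = D G - \frac{13}{3} = - \frac{13}{3} + D G$)
$\frac{-4210 + u{\left(\left(-17\right) \left(-1\right),2 \right)}}{-926 - 4054} = \frac{-4210 - \left(\frac{13}{3} - 2 \left(\left(-17\right) \left(-1\right)\right)\right)}{-926 - 4054} = \frac{-4210 + \left(- \frac{13}{3} + 2 \cdot 17\right)}{-4980} = \left(-4210 + \left(- \frac{13}{3} + 34\right)\right) \left(- \frac{1}{4980}\right) = \left(-4210 + \frac{89}{3}\right) \left(- \frac{1}{4980}\right) = \left(- \frac{12541}{3}\right) \left(- \frac{1}{4980}\right) = \frac{12541}{14940}$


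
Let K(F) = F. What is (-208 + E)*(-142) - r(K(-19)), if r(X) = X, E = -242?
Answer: 63919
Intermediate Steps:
(-208 + E)*(-142) - r(K(-19)) = (-208 - 242)*(-142) - 1*(-19) = -450*(-142) + 19 = 63900 + 19 = 63919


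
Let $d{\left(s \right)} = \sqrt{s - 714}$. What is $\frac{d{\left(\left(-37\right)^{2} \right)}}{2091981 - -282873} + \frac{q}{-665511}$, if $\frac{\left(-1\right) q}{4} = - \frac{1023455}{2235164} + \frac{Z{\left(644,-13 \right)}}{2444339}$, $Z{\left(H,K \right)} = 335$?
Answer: $- \frac{833640730435}{303001531215711713} + \frac{\sqrt{655}}{2374854} \approx 8.0254 \cdot 10^{-6}$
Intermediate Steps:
$d{\left(s \right)} = \sqrt{-714 + s}$
$q = \frac{2500922191305}{1365874634149}$ ($q = - 4 \left(- \frac{1023455}{2235164} + \frac{335}{2444339}\right) = \left(-4\right) \left(- \frac{2500922191305}{5463498536596}\right) = \frac{2500922191305}{1365874634149} \approx 1.831$)
$\frac{d{\left(\left(-37\right)^{2} \right)}}{2091981 - -282873} + \frac{q}{-665511} = \frac{\sqrt{-714 + \left(-37\right)^{2}}}{2091981 - -282873} + \frac{2500922191305}{1365874634149 \left(-665511\right)} = \frac{\sqrt{-714 + 1369}}{2091981 + 282873} + \frac{2500922191305}{1365874634149} \left(- \frac{1}{665511}\right) = \frac{\sqrt{655}}{2374854} - \frac{833640730435}{303001531215711713} = - \frac{833640730435}{303001531215711713} + \frac{\sqrt{655}}{2374854}$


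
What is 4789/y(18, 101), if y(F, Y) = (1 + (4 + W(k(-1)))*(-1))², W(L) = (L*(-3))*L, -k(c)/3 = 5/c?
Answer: 4789/451584 ≈ 0.010605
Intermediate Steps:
k(c) = -15/c
W(L) = -3*L² (W(L) = (-3*L)*L = -3*L²)
y(F, Y) = 451584 (y(F, Y) = (1 + (4 - 3*(-15/(-1))²)*(-1))² = (1 + (4 - 3*(-15*(-1))²)*(-1))² = (1 + (4 - 3*15²)*(-1))² = (1 + (4 - 3*225)*(-1))² = (1 + (4 - 675)*(-1))² = (1 - 671*(-1))² = (1 + 671)² = 672² = 451584)
4789/y(18, 101) = 4789/451584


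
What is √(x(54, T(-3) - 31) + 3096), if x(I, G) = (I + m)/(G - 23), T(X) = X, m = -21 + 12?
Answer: √1117371/19 ≈ 55.635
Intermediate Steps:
m = -9
x(I, G) = (-9 + I)/(-23 + G) (x(I, G) = (I - 9)/(G - 23) = (-9 + I)/(-23 + G))
√(x(54, T(-3) - 31) + 3096) = √((-9 + 54)/(-23 + (-3 - 31)) + 3096) = √(45/(-23 - 34) + 3096) = √(45/(-57) + 3096) = √(-1/57*45 + 3096) = √(-15/19 + 3096) = √(58809/19) = √1117371/19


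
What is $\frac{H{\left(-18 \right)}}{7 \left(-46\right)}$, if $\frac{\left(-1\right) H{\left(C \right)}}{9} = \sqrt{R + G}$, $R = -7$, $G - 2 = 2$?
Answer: $\frac{9 i \sqrt{3}}{322} \approx 0.048411 i$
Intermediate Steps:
$G = 4$ ($G = 2 + 2 = 4$)
$H{\left(C \right)} = - 9 i \sqrt{3}$ ($H{\left(C \right)} = - 9 \sqrt{-7 + 4} = - 9 \sqrt{-3} = - 9 i \sqrt{3}$)
$\frac{H{\left(-18 \right)}}{7 \left(-46\right)} = \frac{\left(-9\right) i \sqrt{3}}{7 \left(-46\right)} = \frac{\left(-9\right) i \sqrt{3}}{-322} = - 9 i \sqrt{3} \left(- \frac{1}{322}\right) = \frac{9 i \sqrt{3}}{322}$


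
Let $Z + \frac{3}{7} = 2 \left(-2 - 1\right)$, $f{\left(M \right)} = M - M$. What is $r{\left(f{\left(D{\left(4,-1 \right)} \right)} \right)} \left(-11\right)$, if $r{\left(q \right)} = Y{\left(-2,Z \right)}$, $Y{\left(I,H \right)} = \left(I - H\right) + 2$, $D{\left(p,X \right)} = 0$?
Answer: $- \frac{495}{7} \approx -70.714$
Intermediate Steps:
$f{\left(M \right)} = 0$
$Z = - \frac{45}{7}$ ($Z = - \frac{3}{7} + 2 \left(-2 - 1\right) = - \frac{3}{7} + 2 \left(-3\right) = - \frac{3}{7} - 6 = - \frac{45}{7} \approx -6.4286$)
$Y{\left(I,H \right)} = 2 + I - H$
$r{\left(q \right)} = \frac{45}{7}$ ($r{\left(q \right)} = 2 - 2 - - \frac{45}{7} = 2 - 2 + \frac{45}{7} = \frac{45}{7}$)
$r{\left(f{\left(D{\left(4,-1 \right)} \right)} \right)} \left(-11\right) = \frac{45}{7} \left(-11\right) = - \frac{495}{7}$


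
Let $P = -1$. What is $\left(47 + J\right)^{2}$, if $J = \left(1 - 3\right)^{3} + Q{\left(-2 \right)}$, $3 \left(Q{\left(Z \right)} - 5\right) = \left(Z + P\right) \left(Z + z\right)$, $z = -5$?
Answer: $2601$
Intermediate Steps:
$Q{\left(Z \right)} = 5 + \frac{\left(-1 + Z\right) \left(-5 + Z\right)}{3}$ ($Q{\left(Z \right)} = 5 + \frac{\left(Z - 1\right) \left(Z - 5\right)}{3} = 5 + \frac{\left(-1 + Z\right) \left(-5 + Z\right)}{3}$)
$J = 4$ ($J = \left(1 - 3\right)^{3} + \left(\frac{20}{3} - -4 + \frac{\left(-2\right)^{2}}{3}\right) = \left(-2\right)^{3} + \left(\frac{20}{3} + 4 + \frac{1}{3} \cdot 4\right) = -8 + \left(\frac{20}{3} + 4 + \frac{4}{3}\right) = -8 + 12 = 4$)
$\left(47 + J\right)^{2} = \left(47 + 4\right)^{2} = 51^{2} = 2601$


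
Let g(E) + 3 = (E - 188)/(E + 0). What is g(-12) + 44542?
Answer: 133667/3 ≈ 44556.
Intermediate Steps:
g(E) = -3 + (-188 + E)/E (g(E) = -3 + (E - 188)/(E + 0) = -3 + (-188 + E)/E)
g(-12) + 44542 = (-2 - 188/(-12)) + 44542 = (-2 - 188*(-1/12)) + 44542 = (-2 + 47/3) + 44542 = 41/3 + 44542 = 133667/3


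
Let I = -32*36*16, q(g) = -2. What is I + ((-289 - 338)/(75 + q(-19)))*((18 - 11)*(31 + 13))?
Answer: -1538652/73 ≈ -21077.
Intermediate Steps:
I = -18432 (I = -1152*16 = -18432)
I + ((-289 - 338)/(75 + q(-19)))*((18 - 11)*(31 + 13)) = -18432 + ((-289 - 338)/(75 - 2))*((18 - 11)*(31 + 13)) = -18432 + (-627/73)*(7*44) = -18432 - 627*1/73*308 = -18432 - 627/73*308 = -18432 - 193116/73 = -1538652/73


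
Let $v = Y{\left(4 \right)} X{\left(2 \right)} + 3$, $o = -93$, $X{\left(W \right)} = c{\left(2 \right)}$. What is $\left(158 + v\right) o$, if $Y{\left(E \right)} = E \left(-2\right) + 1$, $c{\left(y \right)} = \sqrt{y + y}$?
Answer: $-13671$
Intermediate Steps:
$c{\left(y \right)} = \sqrt{2} \sqrt{y}$ ($c{\left(y \right)} = \sqrt{2 y} = \sqrt{2} \sqrt{y}$)
$Y{\left(E \right)} = 1 - 2 E$ ($Y{\left(E \right)} = - 2 E + 1 = 1 - 2 E$)
$X{\left(W \right)} = 2$ ($X{\left(W \right)} = \sqrt{2} \sqrt{2} = 2$)
$v = -11$ ($v = \left(1 - 8\right) 2 + 3 = \left(-7\right) 2 + 3 = -14 + 3 = -11$)
$\left(158 + v\right) o = \left(158 - 11\right) \left(-93\right) = 147 \left(-93\right) = -13671$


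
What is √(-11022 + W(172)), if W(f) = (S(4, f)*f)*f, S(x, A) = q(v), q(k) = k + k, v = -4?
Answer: I*√247694 ≈ 497.69*I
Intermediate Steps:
q(k) = 2*k
S(x, A) = -8 (S(x, A) = 2*(-4) = -8)
W(f) = -8*f² (W(f) = (-8*f)*f = -8*f²)
√(-11022 + W(172)) = √(-11022 - 8*172²) = √(-11022 - 8*29584) = √(-11022 - 236672) = √(-247694) = I*√247694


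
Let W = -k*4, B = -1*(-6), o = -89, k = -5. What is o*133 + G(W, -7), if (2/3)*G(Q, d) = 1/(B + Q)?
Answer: -615521/52 ≈ -11837.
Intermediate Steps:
B = 6
W = 20 (W = -1*(-5)*4 = 5*4 = 20)
G(Q, d) = 3/(2*(6 + Q))
o*133 + G(W, -7) = -89*133 + 3/(2*(6 + 20)) = -11837 + (3/2)/26 = -11837 + (3/2)*(1/26) = -11837 + 3/52 = -615521/52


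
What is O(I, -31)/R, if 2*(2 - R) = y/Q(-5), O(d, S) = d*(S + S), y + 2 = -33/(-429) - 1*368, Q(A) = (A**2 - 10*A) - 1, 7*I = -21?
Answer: 357864/8657 ≈ 41.338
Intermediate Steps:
I = -3 (I = (1/7)*(-21) = -3)
Q(A) = -1 + A**2 - 10*A
y = -4809/13 (y = -2 + (-33/(-429) - 1*368) = -2 + (-33*(-1/429) - 368) = -2 + (1/13 - 368) = -2 - 4783/13 = -4809/13 ≈ -369.92)
O(d, S) = 2*S*d (O(d, S) = d*(2*S) = 2*S*d)
R = 8657/1924 (R = 2 - (-4809)/(26*(-1 + (-5)**2 - 10*(-5))) = 2 - (-4809)/(26*(-1 + 25 + 50)) = 2 - (-4809)/(26*74) = 2 - 1/2*(-4809/962) = 2 + 4809/1924 = 8657/1924 ≈ 4.4995)
O(I, -31)/R = (2*(-31)*(-3))/(8657/1924) = 186*(1924/8657) = 357864/8657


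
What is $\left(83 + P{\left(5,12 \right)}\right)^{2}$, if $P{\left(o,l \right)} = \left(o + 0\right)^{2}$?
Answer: $11664$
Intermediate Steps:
$P{\left(o,l \right)} = o^{2}$
$\left(83 + P{\left(5,12 \right)}\right)^{2} = \left(83 + 5^{2}\right)^{2} = \left(83 + 25\right)^{2} = 108^{2} = 11664$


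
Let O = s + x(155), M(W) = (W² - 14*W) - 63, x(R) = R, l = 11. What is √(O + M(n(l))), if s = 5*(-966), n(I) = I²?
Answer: √8209 ≈ 90.604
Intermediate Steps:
s = -4830
M(W) = -63 + W² - 14*W
O = -4675 (O = -4830 + 155 = -4675)
√(O + M(n(l))) = √(-4675 + (-63 + (11²)² - 14*11²)) = √(-4675 + (-63 + 121² - 14*121)) = √(-4675 + (-63 + 14641 - 1694)) = √(-4675 + 12884) = √8209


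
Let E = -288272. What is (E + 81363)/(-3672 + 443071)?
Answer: -206909/439399 ≈ -0.47089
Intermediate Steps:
(E + 81363)/(-3672 + 443071) = (-288272 + 81363)/(-3672 + 443071) = -206909/439399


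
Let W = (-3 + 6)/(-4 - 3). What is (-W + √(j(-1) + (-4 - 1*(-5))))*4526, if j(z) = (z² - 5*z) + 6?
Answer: 13578/7 + 4526*√13 ≈ 18258.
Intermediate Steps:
W = -3/7 (W = 3/(-7) = 3*(-⅐) = -3/7 ≈ -0.42857)
j(z) = 6 + z² - 5*z
(-W + √(j(-1) + (-4 - 1*(-5))))*4526 = (-1*(-3/7) + √((6 + (-1)² - 5*(-1)) + (-4 - 1*(-5))))*4526 = (3/7 + √((6 + 1 + 5) + (-4 + 5)))*4526 = (3/7 + √(12 + 1))*4526 = (3/7 + √13)*4526 = 13578/7 + 4526*√13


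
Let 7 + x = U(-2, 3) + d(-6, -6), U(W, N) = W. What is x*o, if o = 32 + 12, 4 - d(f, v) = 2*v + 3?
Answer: 176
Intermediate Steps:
d(f, v) = 1 - 2*v (d(f, v) = 4 - (2*v + 3) = 4 - (3 + 2*v) = 4 + (-3 - 2*v) = 1 - 2*v)
o = 44
x = 4 (x = -7 + (-2 + (1 - 2*(-6))) = -7 + (-2 + (1 + 12)) = -7 + (-2 + 13) = -7 + 11 = 4)
x*o = 4*44 = 176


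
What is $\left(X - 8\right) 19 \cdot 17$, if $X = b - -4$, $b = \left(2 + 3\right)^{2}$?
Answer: $6783$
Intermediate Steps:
$b = 25$ ($b = 5^{2} = 25$)
$X = 29$ ($X = 25 - -4 = 25 + 4 = 29$)
$\left(X - 8\right) 19 \cdot 17 = \left(29 - 8\right) 19 \cdot 17 = 21 \cdot 19 \cdot 17 = 399 \cdot 17 = 6783$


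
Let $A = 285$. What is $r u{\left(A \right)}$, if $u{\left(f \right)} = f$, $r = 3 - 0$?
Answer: $855$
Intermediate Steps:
$r = 3$ ($r = 3 + 0 = 3$)
$r u{\left(A \right)} = 3 \cdot 285 = 855$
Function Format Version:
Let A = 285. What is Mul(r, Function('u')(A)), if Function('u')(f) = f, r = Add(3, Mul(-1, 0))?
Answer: 855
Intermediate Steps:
r = 3 (r = Add(3, 0) = 3)
Mul(r, Function('u')(A)) = Mul(3, 285) = 855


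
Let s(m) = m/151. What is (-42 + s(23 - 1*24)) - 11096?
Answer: -1681839/151 ≈ -11138.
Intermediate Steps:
s(m) = m/151 (s(m) = m*(1/151) = m/151)
(-42 + s(23 - 1*24)) - 11096 = (-42 + (23 - 1*24)/151) - 11096 = (-42 + (23 - 24)/151) - 11096 = (-42 + (1/151)*(-1)) - 11096 = (-42 - 1/151) - 11096 = -6343/151 - 11096 = -1681839/151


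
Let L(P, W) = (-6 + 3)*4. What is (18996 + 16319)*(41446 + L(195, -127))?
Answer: 1463241710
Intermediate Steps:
L(P, W) = -12 (L(P, W) = -3*4 = -12)
(18996 + 16319)*(41446 + L(195, -127)) = (18996 + 16319)*(41446 - 12) = 35315*41434 = 1463241710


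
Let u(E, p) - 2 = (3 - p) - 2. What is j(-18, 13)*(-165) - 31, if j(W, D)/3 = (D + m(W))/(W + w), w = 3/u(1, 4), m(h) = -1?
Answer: 1763/7 ≈ 251.86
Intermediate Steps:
u(E, p) = 3 - p (u(E, p) = 2 + ((3 - p) - 2) = 2 + (1 - p) = 3 - p)
w = -3 (w = 3/(3 - 1*4) = 3/(3 - 4) = 3/(-1) = 3*(-1) = -3)
j(W, D) = 3*(-1 + D)/(-3 + W) (j(W, D) = 3*((D - 1)/(W - 3)) = 3*((-1 + D)/(-3 + W)) = 3*(-1 + D)/(-3 + W))
j(-18, 13)*(-165) - 31 = (3*(-1 + 13)/(-3 - 18))*(-165) - 31 = (3*12/(-21))*(-165) - 31 = (3*(-1/21)*12)*(-165) - 31 = -12/7*(-165) - 31 = 1980/7 - 31 = 1763/7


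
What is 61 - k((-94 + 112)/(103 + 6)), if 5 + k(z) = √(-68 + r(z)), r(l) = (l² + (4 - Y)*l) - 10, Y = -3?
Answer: 66 - 2*I*√228165/109 ≈ 66.0 - 8.7645*I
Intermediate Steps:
r(l) = -10 + l² + 7*l (r(l) = (l² + (4 - 1*(-3))*l) - 10 = (l² + (4 + 3)*l) - 10 = (l² + 7*l) - 10 = -10 + l² + 7*l)
k(z) = -5 + √(-78 + z² + 7*z) (k(z) = -5 + √(-68 + (-10 + z² + 7*z)) = -5 + √(-78 + z² + 7*z))
61 - k((-94 + 112)/(103 + 6)) = 61 - (-5 + √(-78 + ((-94 + 112)/(103 + 6))² + 7*((-94 + 112)/(103 + 6)))) = 61 - (-5 + √(-78 + (18/109)² + 7*(18/109))) = 61 - (-5 + √(-78 + 324/11881 + 126/109)) = 61 - (-5 + √(-912660/11881)) = 61 - (-5 + 2*I*√228165/109) = 61 + (5 - 2*I*√228165/109) = 66 - 2*I*√228165/109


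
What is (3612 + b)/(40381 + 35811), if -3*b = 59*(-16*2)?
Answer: 3181/57144 ≈ 0.055666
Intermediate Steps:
b = 1888/3 (b = -59*(-16*2)/3 = -59*(-32)/3 = -⅓*(-1888) = 1888/3 ≈ 629.33)
(3612 + b)/(40381 + 35811) = (3612 + 1888/3)/(40381 + 35811) = (12724/3)/76192 = (12724/3)*(1/76192) = 3181/57144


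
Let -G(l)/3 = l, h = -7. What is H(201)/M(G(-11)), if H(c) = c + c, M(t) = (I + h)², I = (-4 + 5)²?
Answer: 67/6 ≈ 11.167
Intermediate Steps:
I = 1 (I = 1² = 1)
G(l) = -3*l
M(t) = 36 (M(t) = (1 - 7)² = (-6)² = 36)
H(c) = 2*c
H(201)/M(G(-11)) = (2*201)/36 = 402*(1/36) = 67/6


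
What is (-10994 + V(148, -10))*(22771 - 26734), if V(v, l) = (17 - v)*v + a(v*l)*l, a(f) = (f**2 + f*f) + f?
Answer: 173672855466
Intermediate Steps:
a(f) = f + 2*f**2 (a(f) = (f**2 + f**2) + f = 2*f**2 + f = f + 2*f**2)
V(v, l) = v*(17 - v) + v*l**2*(1 + 2*l*v) (V(v, l) = (17 - v)*v + ((v*l)*(1 + 2*(v*l)))*l = v*(17 - v) + ((l*v)*(1 + 2*(l*v)))*l = v*(17 - v) + ((l*v)*(1 + 2*l*v))*l = v*(17 - v) + (l*v*(1 + 2*l*v))*l = v*(17 - v) + v*l**2*(1 + 2*l*v))
(-10994 + V(148, -10))*(22771 - 26734) = (-10994 + 148*(17 - 1*148 + (-10)**2*(1 + 2*(-10)*148)))*(22771 - 26734) = (-10994 + 148*(17 - 148 + 100*(1 - 2960)))*(-3963) = (-10994 + 148*(17 - 148 + 100*(-2959)))*(-3963) = (-10994 + 148*(17 - 148 - 295900))*(-3963) = (-10994 + 148*(-296031))*(-3963) = (-10994 - 43812588)*(-3963) = -43823582*(-3963) = 173672855466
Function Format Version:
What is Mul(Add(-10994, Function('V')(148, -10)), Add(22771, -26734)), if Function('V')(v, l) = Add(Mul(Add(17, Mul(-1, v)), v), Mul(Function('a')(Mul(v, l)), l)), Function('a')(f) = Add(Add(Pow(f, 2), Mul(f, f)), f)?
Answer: 173672855466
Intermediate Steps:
Function('a')(f) = Add(f, Mul(2, Pow(f, 2))) (Function('a')(f) = Add(Add(Pow(f, 2), Pow(f, 2)), f) = Add(Mul(2, Pow(f, 2)), f) = Add(f, Mul(2, Pow(f, 2))))
Function('V')(v, l) = Add(Mul(v, Add(17, Mul(-1, v))), Mul(v, Pow(l, 2), Add(1, Mul(2, l, v)))) (Function('V')(v, l) = Add(Mul(Add(17, Mul(-1, v)), v), Mul(Mul(Mul(v, l), Add(1, Mul(2, Mul(v, l)))), l)) = Add(Mul(v, Add(17, Mul(-1, v))), Mul(Mul(Mul(l, v), Add(1, Mul(2, Mul(l, v)))), l)) = Add(Mul(v, Add(17, Mul(-1, v))), Mul(Mul(Mul(l, v), Add(1, Mul(2, l, v))), l)) = Add(Mul(v, Add(17, Mul(-1, v))), Mul(Mul(l, v, Add(1, Mul(2, l, v))), l)) = Add(Mul(v, Add(17, Mul(-1, v))), Mul(v, Pow(l, 2), Add(1, Mul(2, l, v)))))
Mul(Add(-10994, Function('V')(148, -10)), Add(22771, -26734)) = Mul(Add(-10994, Mul(148, Add(17, Mul(-1, 148), Mul(Pow(-10, 2), Add(1, Mul(2, -10, 148)))))), Add(22771, -26734)) = Mul(Add(-10994, Mul(148, Add(17, -148, Mul(100, Add(1, -2960))))), -3963) = Mul(Add(-10994, Mul(148, Add(17, -148, Mul(100, -2959)))), -3963) = Mul(Add(-10994, Mul(148, Add(17, -148, -295900))), -3963) = Mul(Add(-10994, Mul(148, -296031)), -3963) = Mul(Add(-10994, -43812588), -3963) = Mul(-43823582, -3963) = 173672855466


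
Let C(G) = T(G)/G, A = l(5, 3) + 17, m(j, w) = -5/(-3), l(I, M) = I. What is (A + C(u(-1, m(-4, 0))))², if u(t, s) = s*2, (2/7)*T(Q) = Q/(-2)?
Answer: 6561/16 ≈ 410.06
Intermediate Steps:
T(Q) = -7*Q/4 (T(Q) = 7*(Q/(-2))/2 = 7*(Q*(-½))/2 = 7*(-Q/2)/2 = -7*Q/4)
m(j, w) = 5/3 (m(j, w) = -5*(-⅓) = 5/3)
u(t, s) = 2*s
A = 22 (A = 5 + 17 = 22)
C(G) = -7/4 (C(G) = (-7*G/4)/G = -7/4)
(A + C(u(-1, m(-4, 0))))² = (22 - 7/4)² = (81/4)² = 6561/16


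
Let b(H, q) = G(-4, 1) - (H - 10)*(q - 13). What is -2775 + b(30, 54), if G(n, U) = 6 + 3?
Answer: -3586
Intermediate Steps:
G(n, U) = 9
b(H, q) = 9 - (-13 + q)*(-10 + H) (b(H, q) = 9 - (H - 10)*(q - 13) = 9 - (-10 + H)*(-13 + q) = 9 - (-13 + q)*(-10 + H))
-2775 + b(30, 54) = -2775 + (-121 + 10*54 + 13*30 - 1*30*54) = -2775 + (-121 + 540 + 390 - 1620) = -2775 - 811 = -3586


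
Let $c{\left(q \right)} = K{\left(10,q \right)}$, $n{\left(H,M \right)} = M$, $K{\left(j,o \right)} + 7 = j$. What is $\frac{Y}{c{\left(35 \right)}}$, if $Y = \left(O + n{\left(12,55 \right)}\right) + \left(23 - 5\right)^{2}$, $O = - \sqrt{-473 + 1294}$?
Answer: $\frac{379}{3} - \frac{\sqrt{821}}{3} \approx 116.78$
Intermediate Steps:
$K{\left(j,o \right)} = -7 + j$
$O = - \sqrt{821} \approx -28.653$
$c{\left(q \right)} = 3$ ($c{\left(q \right)} = -7 + 10 = 3$)
$Y = 379 - \sqrt{821}$ ($Y = \left(- \sqrt{821} + 55\right) + \left(23 - 5\right)^{2} = \left(55 - \sqrt{821}\right) + 18^{2} = \left(55 - \sqrt{821}\right) + 324 = 379 - \sqrt{821} \approx 350.35$)
$\frac{Y}{c{\left(35 \right)}} = \frac{379 - \sqrt{821}}{3} = \left(379 - \sqrt{821}\right) \frac{1}{3} = \frac{379}{3} - \frac{\sqrt{821}}{3}$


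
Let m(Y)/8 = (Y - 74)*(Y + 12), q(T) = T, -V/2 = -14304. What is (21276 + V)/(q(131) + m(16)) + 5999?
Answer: 25701085/4287 ≈ 5995.1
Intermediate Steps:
V = 28608 (V = -2*(-14304) = 28608)
m(Y) = 8*(-74 + Y)*(12 + Y) (m(Y) = 8*((Y - 74)*(Y + 12)) = 8*((-74 + Y)*(12 + Y)) = 8*(-74 + Y)*(12 + Y))
(21276 + V)/(q(131) + m(16)) + 5999 = (21276 + 28608)/(131 + (-7104 - 496*16 + 8*16**2)) + 5999 = 49884/(131 + (-7104 - 7936 + 8*256)) + 5999 = 49884/(131 + (-7104 - 7936 + 2048)) + 5999 = 49884/(131 - 12992) + 5999 = 49884/(-12861) + 5999 = 49884*(-1/12861) + 5999 = -16628/4287 + 5999 = 25701085/4287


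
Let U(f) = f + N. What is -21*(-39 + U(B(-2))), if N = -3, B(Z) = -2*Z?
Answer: 798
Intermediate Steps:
U(f) = -3 + f (U(f) = f - 3 = -3 + f)
-21*(-39 + U(B(-2))) = -21*(-39 + (-3 - 2*(-2))) = -21*(-39 + (-3 + 4)) = -21*(-39 + 1) = -21*(-38) = 798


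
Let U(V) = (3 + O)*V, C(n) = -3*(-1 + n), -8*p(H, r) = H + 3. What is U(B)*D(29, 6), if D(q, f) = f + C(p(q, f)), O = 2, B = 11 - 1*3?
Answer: 840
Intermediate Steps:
B = 8 (B = 11 - 3 = 8)
p(H, r) = -3/8 - H/8 (p(H, r) = -(H + 3)/8 = -(3 + H)/8 = -3/8 - H/8)
C(n) = 3 - 3*n
D(q, f) = 33/8 + f + 3*q/8 (D(q, f) = f + (3 - 3*(-3/8 - q/8)) = f + (3 + (9/8 + 3*q/8)) = f + (33/8 + 3*q/8) = 33/8 + f + 3*q/8)
U(V) = 5*V (U(V) = (3 + 2)*V = 5*V)
U(B)*D(29, 6) = (5*8)*(33/8 + 6 + (3/8)*29) = 40*(33/8 + 6 + 87/8) = 40*21 = 840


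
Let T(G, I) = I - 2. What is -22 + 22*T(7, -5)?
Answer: -176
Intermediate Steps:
T(G, I) = -2 + I
-22 + 22*T(7, -5) = -22 + 22*(-2 - 5) = -22 + 22*(-7) = -22 - 154 = -176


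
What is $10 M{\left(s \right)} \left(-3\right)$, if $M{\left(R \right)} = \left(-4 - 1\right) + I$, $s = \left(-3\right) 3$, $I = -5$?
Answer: $300$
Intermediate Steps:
$s = -9$
$M{\left(R \right)} = -10$ ($M{\left(R \right)} = \left(-4 - 1\right) - 5 = -5 - 5 = -10$)
$10 M{\left(s \right)} \left(-3\right) = 10 \left(-10\right) \left(-3\right) = \left(-100\right) \left(-3\right) = 300$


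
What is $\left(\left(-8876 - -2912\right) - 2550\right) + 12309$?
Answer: $3795$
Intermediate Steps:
$\left(\left(-8876 - -2912\right) - 2550\right) + 12309 = \left(\left(-8876 + 2912\right) - 2550\right) + 12309 = \left(-5964 - 2550\right) + 12309 = -8514 + 12309 = 3795$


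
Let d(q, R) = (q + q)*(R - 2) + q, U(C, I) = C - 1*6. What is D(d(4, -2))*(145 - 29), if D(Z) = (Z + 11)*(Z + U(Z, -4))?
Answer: 122264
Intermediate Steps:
U(C, I) = -6 + C (U(C, I) = C - 6 = -6 + C)
d(q, R) = q + 2*q*(-2 + R) (d(q, R) = (2*q)*(-2 + R) + q = 2*q*(-2 + R) + q = q + 2*q*(-2 + R))
D(Z) = (-6 + 2*Z)*(11 + Z) (D(Z) = (Z + 11)*(Z + (-6 + Z)) = (11 + Z)*(-6 + 2*Z) = (-6 + 2*Z)*(11 + Z))
D(d(4, -2))*(145 - 29) = (-66 + 2*(4*(-3 + 2*(-2)))² + 16*(4*(-3 + 2*(-2))))*(145 - 29) = (-66 + 2*(4*(-3 - 4))² + 16*(4*(-3 - 4)))*116 = (-66 + 2*(4*(-7))² + 16*(4*(-7)))*116 = (-66 + 2*(-28)² + 16*(-28))*116 = (-66 + 2*784 - 448)*116 = (-66 + 1568 - 448)*116 = 1054*116 = 122264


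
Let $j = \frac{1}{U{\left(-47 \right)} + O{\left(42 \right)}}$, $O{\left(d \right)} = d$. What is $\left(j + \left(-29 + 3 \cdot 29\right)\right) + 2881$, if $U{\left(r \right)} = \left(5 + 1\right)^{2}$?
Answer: $\frac{229243}{78} \approx 2939.0$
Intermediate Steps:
$U{\left(r \right)} = 36$ ($U{\left(r \right)} = 6^{2} = 36$)
$j = \frac{1}{78}$ ($j = \frac{1}{36 + 42} = \frac{1}{78} \approx 0.012821$)
$\left(j + \left(-29 + 3 \cdot 29\right)\right) + 2881 = \left(\frac{1}{78} + \left(-29 + 3 \cdot 29\right)\right) + 2881 = \left(\frac{1}{78} + \left(-29 + 87\right)\right) + 2881 = \left(\frac{1}{78} + 58\right) + 2881 = \frac{4525}{78} + 2881 = \frac{229243}{78}$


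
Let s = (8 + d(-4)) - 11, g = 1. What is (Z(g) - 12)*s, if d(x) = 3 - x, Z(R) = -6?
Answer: -72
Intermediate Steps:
s = 4 (s = (8 + (3 - 1*(-4))) - 11 = (8 + (3 + 4)) - 11 = (8 + 7) - 11 = 15 - 11 = 4)
(Z(g) - 12)*s = (-6 - 12)*4 = -18*4 = -72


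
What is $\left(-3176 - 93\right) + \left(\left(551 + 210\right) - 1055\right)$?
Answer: $-3563$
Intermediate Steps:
$\left(-3176 - 93\right) + \left(\left(551 + 210\right) - 1055\right) = -3269 + \left(761 - 1055\right) = -3269 - 294 = -3563$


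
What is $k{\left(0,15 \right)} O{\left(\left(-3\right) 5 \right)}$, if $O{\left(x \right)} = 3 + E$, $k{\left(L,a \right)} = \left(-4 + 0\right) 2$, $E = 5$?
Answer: $-64$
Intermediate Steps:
$k{\left(L,a \right)} = -8$ ($k{\left(L,a \right)} = \left(-4\right) 2 = -8$)
$O{\left(x \right)} = 8$ ($O{\left(x \right)} = 3 + 5 = 8$)
$k{\left(0,15 \right)} O{\left(\left(-3\right) 5 \right)} = \left(-8\right) 8 = -64$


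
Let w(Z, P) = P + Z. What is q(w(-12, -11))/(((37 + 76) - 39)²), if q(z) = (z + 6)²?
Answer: 289/5476 ≈ 0.052776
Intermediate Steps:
q(z) = (6 + z)²
q(w(-12, -11))/(((37 + 76) - 39)²) = (6 + (-11 - 12))²/(((37 + 76) - 39)²) = (6 - 23)²/((113 - 39)²) = (-17)²/(74²) = 289/5476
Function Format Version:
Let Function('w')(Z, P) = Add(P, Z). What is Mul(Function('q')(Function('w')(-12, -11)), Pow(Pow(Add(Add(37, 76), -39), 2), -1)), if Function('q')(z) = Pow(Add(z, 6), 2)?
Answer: Rational(289, 5476) ≈ 0.052776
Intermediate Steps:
Function('q')(z) = Pow(Add(6, z), 2)
Mul(Function('q')(Function('w')(-12, -11)), Pow(Pow(Add(Add(37, 76), -39), 2), -1)) = Mul(Pow(Add(6, Add(-11, -12)), 2), Pow(Pow(Add(Add(37, 76), -39), 2), -1)) = Mul(Pow(Add(6, -23), 2), Pow(Pow(Add(113, -39), 2), -1)) = Mul(Pow(-17, 2), Pow(Pow(74, 2), -1)) = Mul(289, Pow(5476, -1)) = Mul(289, Rational(1, 5476)) = Rational(289, 5476)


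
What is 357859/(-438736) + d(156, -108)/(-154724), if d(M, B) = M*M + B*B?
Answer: -17790967979/16970747216 ≈ -1.0483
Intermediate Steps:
d(M, B) = B² + M² (d(M, B) = M² + B² = B² + M²)
357859/(-438736) + d(156, -108)/(-154724) = 357859/(-438736) + ((-108)² + 156²)/(-154724) = 357859*(-1/438736) + (11664 + 24336)*(-1/154724) = -357859/438736 + 36000*(-1/154724) = -357859/438736 - 9000/38681 = -17790967979/16970747216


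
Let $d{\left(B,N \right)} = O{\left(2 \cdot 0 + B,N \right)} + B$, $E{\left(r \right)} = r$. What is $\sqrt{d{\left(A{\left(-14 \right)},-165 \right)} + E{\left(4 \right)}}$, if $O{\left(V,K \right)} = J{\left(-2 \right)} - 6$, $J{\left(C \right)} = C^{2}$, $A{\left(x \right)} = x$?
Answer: $2 i \sqrt{3} \approx 3.4641 i$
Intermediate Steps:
$O{\left(V,K \right)} = -2$ ($O{\left(V,K \right)} = \left(-2\right)^{2} - 6 = 4 - 6 = -2$)
$d{\left(B,N \right)} = -2 + B$
$\sqrt{d{\left(A{\left(-14 \right)},-165 \right)} + E{\left(4 \right)}} = \sqrt{\left(-2 - 14\right) + 4} = \sqrt{-16 + 4} = \sqrt{-12} = 2 i \sqrt{3}$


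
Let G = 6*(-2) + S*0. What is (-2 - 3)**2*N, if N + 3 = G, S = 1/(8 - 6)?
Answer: -375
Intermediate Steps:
S = 1/2 ≈ 0.50000
G = -12 (G = 6*(-2) + (1/2)*0 = -12 + 0 = -12)
N = -15 (N = -3 - 12 = -15)
(-2 - 3)**2*N = (-2 - 3)**2*(-15) = (-5)**2*(-15) = 25*(-15) = -375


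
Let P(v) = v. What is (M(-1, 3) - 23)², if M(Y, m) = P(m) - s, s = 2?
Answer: 484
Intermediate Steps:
M(Y, m) = -2 + m (M(Y, m) = m - 1*2 = m - 2 = -2 + m)
(M(-1, 3) - 23)² = ((-2 + 3) - 23)² = (1 - 23)² = (-22)² = 484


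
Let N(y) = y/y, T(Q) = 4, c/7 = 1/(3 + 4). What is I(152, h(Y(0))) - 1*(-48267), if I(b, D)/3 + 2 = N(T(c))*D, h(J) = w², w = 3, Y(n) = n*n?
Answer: 48288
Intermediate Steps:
c = 1 (c = 7/(3 + 4) = 7/7 = 7*(⅐) = 1)
Y(n) = n²
N(y) = 1
h(J) = 9 (h(J) = 3² = 9)
I(b, D) = -6 + 3*D (I(b, D) = -6 + 3*(1*D) = -6 + 3*D)
I(152, h(Y(0))) - 1*(-48267) = (-6 + 3*9) - 1*(-48267) = (-6 + 27) + 48267 = 21 + 48267 = 48288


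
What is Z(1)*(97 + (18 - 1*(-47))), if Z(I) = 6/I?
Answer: 972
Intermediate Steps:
Z(1)*(97 + (18 - 1*(-47))) = (6/1)*(97 + (18 - 1*(-47))) = (6*1)*(97 + (18 + 47)) = 6*(97 + 65) = 6*162 = 972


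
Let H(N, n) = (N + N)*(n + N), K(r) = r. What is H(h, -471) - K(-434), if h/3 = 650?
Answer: 5768534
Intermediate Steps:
h = 1950 (h = 3*650 = 1950)
H(N, n) = 2*N*(N + n) (H(N, n) = (2*N)*(N + n) = 2*N*(N + n))
H(h, -471) - K(-434) = 2*1950*(1950 - 471) - 1*(-434) = 2*1950*1479 + 434 = 5768100 + 434 = 5768534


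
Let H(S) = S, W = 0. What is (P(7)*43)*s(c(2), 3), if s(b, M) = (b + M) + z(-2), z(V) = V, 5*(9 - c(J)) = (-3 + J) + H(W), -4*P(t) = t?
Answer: -15351/20 ≈ -767.55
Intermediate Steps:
P(t) = -t/4
c(J) = 48/5 - J/5 (c(J) = 9 - ((-3 + J) + 0)/5 = 9 - (-3 + J)/5 = 9 + (⅗ - J/5) = 48/5 - J/5)
s(b, M) = -2 + M + b (s(b, M) = (b + M) - 2 = (M + b) - 2 = -2 + M + b)
(P(7)*43)*s(c(2), 3) = (-¼*7*43)*(-2 + 3 + (48/5 - ⅕*2)) = (-7/4*43)*(-2 + 3 + (48/5 - ⅖)) = -301*(-2 + 3 + 46/5)/4 = -301/4*51/5 = -15351/20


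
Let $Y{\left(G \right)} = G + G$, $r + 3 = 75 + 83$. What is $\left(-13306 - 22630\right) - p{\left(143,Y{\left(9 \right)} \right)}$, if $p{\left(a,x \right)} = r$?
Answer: $-36091$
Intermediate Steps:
$r = 155$ ($r = -3 + \left(75 + 83\right) = -3 + 158 = 155$)
$Y{\left(G \right)} = 2 G$
$p{\left(a,x \right)} = 155$
$\left(-13306 - 22630\right) - p{\left(143,Y{\left(9 \right)} \right)} = \left(-13306 - 22630\right) - 155 = -35936 - 155 = -36091$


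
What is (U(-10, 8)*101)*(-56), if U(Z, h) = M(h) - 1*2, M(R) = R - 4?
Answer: -11312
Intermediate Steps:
M(R) = -4 + R
U(Z, h) = -6 + h (U(Z, h) = (-4 + h) - 1*2 = (-4 + h) - 2 = -6 + h)
(U(-10, 8)*101)*(-56) = ((-6 + 8)*101)*(-56) = (2*101)*(-56) = 202*(-56) = -11312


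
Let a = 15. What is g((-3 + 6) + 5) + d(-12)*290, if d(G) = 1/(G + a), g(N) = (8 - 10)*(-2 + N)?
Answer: 254/3 ≈ 84.667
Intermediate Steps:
g(N) = 4 - 2*N (g(N) = -2*(-2 + N) = 4 - 2*N)
d(G) = 1/(15 + G) (d(G) = 1/(G + 15) = 1/(15 + G))
g((-3 + 6) + 5) + d(-12)*290 = (4 - 2*((-3 + 6) + 5)) + 290/(15 - 12) = (4 - 2*(3 + 5)) + 290/3 = (4 - 2*8) + (1/3)*290 = (4 - 16) + 290/3 = -12 + 290/3 = 254/3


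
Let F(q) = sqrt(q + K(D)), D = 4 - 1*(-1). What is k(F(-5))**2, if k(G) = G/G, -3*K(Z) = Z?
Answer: 1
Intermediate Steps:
D = 5 (D = 4 + 1 = 5)
K(Z) = -Z/3
F(q) = sqrt(-5/3 + q) (F(q) = sqrt(q - 1/3*5) = sqrt(q - 5/3) = sqrt(-5/3 + q))
k(G) = 1
k(F(-5))**2 = 1**2 = 1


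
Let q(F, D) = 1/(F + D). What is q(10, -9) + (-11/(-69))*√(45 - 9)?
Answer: 45/23 ≈ 1.9565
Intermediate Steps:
q(F, D) = 1/(D + F)
q(10, -9) + (-11/(-69))*√(45 - 9) = 1/(-9 + 10) + (-11/(-69))*√(45 - 9) = 1/1 + (-11*(-1/69))*√36 = 1 + (11/69)*6 = 1 + 22/23 = 45/23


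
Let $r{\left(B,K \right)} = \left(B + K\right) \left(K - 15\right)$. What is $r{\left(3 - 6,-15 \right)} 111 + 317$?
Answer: $60257$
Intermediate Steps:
$r{\left(B,K \right)} = \left(-15 + K\right) \left(B + K\right)$ ($r{\left(B,K \right)} = \left(B + K\right) \left(-15 + K\right) = \left(-15 + K\right) \left(B + K\right)$)
$r{\left(3 - 6,-15 \right)} 111 + 317 = \left(\left(-15\right)^{2} - 15 \left(3 - 6\right) - -225 + \left(3 - 6\right) \left(-15\right)\right) 111 + 317 = \left(225 - 15 \left(3 - 6\right) + 225 + \left(3 - 6\right) \left(-15\right)\right) 111 + 317 = \left(225 - -45 + 225 - -45\right) 111 + 317 = \left(225 + 45 + 225 + 45\right) 111 + 317 = 540 \cdot 111 + 317 = 59940 + 317 = 60257$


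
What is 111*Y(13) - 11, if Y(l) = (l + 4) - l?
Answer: 433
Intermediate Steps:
Y(l) = 4 (Y(l) = (4 + l) - l = 4)
111*Y(13) - 11 = 111*4 - 11 = 444 - 11 = 433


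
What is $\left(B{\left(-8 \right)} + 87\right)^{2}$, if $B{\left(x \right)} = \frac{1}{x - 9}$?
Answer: $\frac{2184484}{289} \approx 7558.8$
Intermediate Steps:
$B{\left(x \right)} = \frac{1}{-9 + x}$
$\left(B{\left(-8 \right)} + 87\right)^{2} = \left(\frac{1}{-9 - 8} + 87\right)^{2} = \left(\frac{1}{-17} + 87\right)^{2} = \left(- \frac{1}{17} + 87\right)^{2} = \left(\frac{1478}{17}\right)^{2} = \frac{2184484}{289}$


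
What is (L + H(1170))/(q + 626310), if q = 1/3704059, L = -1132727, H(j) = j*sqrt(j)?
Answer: -4195687638893/2319889192291 + 13001247090*sqrt(130)/2319889192291 ≈ -1.7447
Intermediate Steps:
H(j) = j**(3/2)
q = 1/3704059 ≈ 2.6997e-7
(L + H(1170))/(q + 626310) = (-1132727 + 1170**(3/2))/(1/3704059 + 626310) = (-1132727 + 3510*sqrt(130))/(2319889192291/3704059) = (-1132727 + 3510*sqrt(130))*(3704059/2319889192291) = -4195687638893/2319889192291 + 13001247090*sqrt(130)/2319889192291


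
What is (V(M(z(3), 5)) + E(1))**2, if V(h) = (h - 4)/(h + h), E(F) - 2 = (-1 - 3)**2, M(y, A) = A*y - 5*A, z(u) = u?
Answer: 34969/100 ≈ 349.69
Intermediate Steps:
M(y, A) = -5*A + A*y
E(F) = 18 (E(F) = 2 + (-1 - 3)**2 = 2 + (-4)**2 = 2 + 16 = 18)
V(h) = (-4 + h)/(2*h) (V(h) = (-4 + h)/((2*h)) = (-4 + h)*(1/(2*h)) = (-4 + h)/(2*h))
(V(M(z(3), 5)) + E(1))**2 = ((-4 + 5*(-5 + 3))/(2*((5*(-5 + 3)))) + 18)**2 = ((-4 + 5*(-2))/(2*((5*(-2)))) + 18)**2 = ((1/2)*(-4 - 10)/(-10) + 18)**2 = ((1/2)*(-1/10)*(-14) + 18)**2 = (7/10 + 18)**2 = (187/10)**2 = 34969/100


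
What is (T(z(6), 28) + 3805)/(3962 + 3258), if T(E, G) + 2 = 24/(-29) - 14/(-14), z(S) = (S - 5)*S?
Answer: 27573/52345 ≈ 0.52676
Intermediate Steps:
z(S) = S*(-5 + S) (z(S) = (-5 + S)*S = S*(-5 + S))
T(E, G) = -53/29 (T(E, G) = -2 + (24/(-29) - 14/(-14)) = -2 + (24*(-1/29) - 14*(-1/14)) = -2 + (-24/29 + 1) = -2 + 5/29 = -53/29)
(T(z(6), 28) + 3805)/(3962 + 3258) = (-53/29 + 3805)/(3962 + 3258) = (110292/29)/7220 = (110292/29)*(1/7220) = 27573/52345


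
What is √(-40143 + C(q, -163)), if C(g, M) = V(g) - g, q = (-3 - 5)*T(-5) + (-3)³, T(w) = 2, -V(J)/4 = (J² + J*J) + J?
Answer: 24*I*√95 ≈ 233.92*I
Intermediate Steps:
V(J) = -8*J² - 4*J (V(J) = -4*((J² + J*J) + J) = -4*((J² + J²) + J) = -4*(2*J² + J) = -4*(J + 2*J²) = -8*J² - 4*J)
q = -43 (q = (-3 - 5)*2 + (-3)³ = -8*2 - 27 = -16 - 27 = -43)
C(g, M) = -g - 4*g*(1 + 2*g) (C(g, M) = -4*g*(1 + 2*g) - g = -g - 4*g*(1 + 2*g))
√(-40143 + C(q, -163)) = √(-40143 - 43*(-5 - 8*(-43))) = √(-40143 - 43*(-5 + 344)) = √(-40143 - 43*339) = √(-40143 - 14577) = √(-54720) = 24*I*√95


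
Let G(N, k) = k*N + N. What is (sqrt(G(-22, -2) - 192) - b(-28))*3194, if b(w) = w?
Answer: 89432 + 3194*I*sqrt(170) ≈ 89432.0 + 41645.0*I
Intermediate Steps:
G(N, k) = N + N*k (G(N, k) = N*k + N = N + N*k)
(sqrt(G(-22, -2) - 192) - b(-28))*3194 = (sqrt(-22*(1 - 2) - 192) - 1*(-28))*3194 = (sqrt(-22*(-1) - 192) + 28)*3194 = (sqrt(22 - 192) + 28)*3194 = (sqrt(-170) + 28)*3194 = (I*sqrt(170) + 28)*3194 = (28 + I*sqrt(170))*3194 = 89432 + 3194*I*sqrt(170)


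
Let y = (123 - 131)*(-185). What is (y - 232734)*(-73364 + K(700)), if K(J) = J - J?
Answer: 16965718456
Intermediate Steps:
K(J) = 0
y = 1480 (y = -8*(-185) = 1480)
(y - 232734)*(-73364 + K(700)) = (1480 - 232734)*(-73364 + 0) = -231254*(-73364) = 16965718456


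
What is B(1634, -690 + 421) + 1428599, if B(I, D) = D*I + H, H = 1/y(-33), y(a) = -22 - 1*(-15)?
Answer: 6923370/7 ≈ 9.8905e+5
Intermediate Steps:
y(a) = -7 (y(a) = -22 + 15 = -7)
H = -⅐ (H = 1/(-7) = -⅐ ≈ -0.14286)
B(I, D) = -⅐ + D*I (B(I, D) = D*I - ⅐ = -⅐ + D*I)
B(1634, -690 + 421) + 1428599 = (-⅐ + (-690 + 421)*1634) + 1428599 = (-⅐ - 269*1634) + 1428599 = (-⅐ - 439546) + 1428599 = -3076823/7 + 1428599 = 6923370/7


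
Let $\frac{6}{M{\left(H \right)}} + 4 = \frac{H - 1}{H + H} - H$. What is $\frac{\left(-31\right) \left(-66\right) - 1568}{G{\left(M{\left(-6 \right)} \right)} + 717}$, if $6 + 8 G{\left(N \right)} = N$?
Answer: $\frac{59272}{88851} \approx 0.66709$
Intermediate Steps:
$M{\left(H \right)} = \frac{6}{-4 - H + \frac{-1 + H}{2 H}}$ ($M{\left(H \right)} = \frac{6}{-4 - \left(H - \frac{H - 1}{H + H}\right)} = \frac{6}{-4 - \left(H - \frac{-1 + H}{2 H}\right)} = \frac{6}{-4 - H + \frac{-1 + H}{2 H}}$)
$G{\left(N \right)} = - \frac{3}{4} + \frac{N}{8}$
$\frac{\left(-31\right) \left(-66\right) - 1568}{G{\left(M{\left(-6 \right)} \right)} + 717} = \frac{\left(-31\right) \left(-66\right) - 1568}{\left(- \frac{3}{4} + \frac{\left(-12\right) \left(-6\right) \frac{1}{1 + 2 \left(-6\right)^{2} + 7 \left(-6\right)}}{8}\right) + 717} = \frac{2046 - 1568}{\left(- \frac{3}{4} + \frac{\left(-12\right) \left(-6\right) \frac{1}{1 + 2 \cdot 36 - 42}}{8}\right) + 717} = \frac{478}{\left(- \frac{3}{4} + \frac{\left(-12\right) \left(-6\right) \frac{1}{1 + 72 - 42}}{8}\right) + 717} = \frac{478}{\left(- \frac{3}{4} + \frac{\left(-12\right) \left(-6\right) \frac{1}{31}}{8}\right) + 717} = \frac{478}{\left(- \frac{3}{4} + \frac{1}{8} \cdot \frac{72}{31}\right) + 717} = \frac{478}{\left(- \frac{3}{4} + \frac{9}{31}\right) + 717} = \frac{478}{- \frac{57}{124} + 717} = \frac{478}{\frac{88851}{124}} = 478 \cdot \frac{124}{88851} = \frac{59272}{88851}$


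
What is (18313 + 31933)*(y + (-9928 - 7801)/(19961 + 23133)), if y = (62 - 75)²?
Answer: 182522539311/21547 ≈ 8.4709e+6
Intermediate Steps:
y = 169 (y = (-13)² = 169)
(18313 + 31933)*(y + (-9928 - 7801)/(19961 + 23133)) = (18313 + 31933)*(169 + (-9928 - 7801)/(19961 + 23133)) = 50246*(169 - 17729/43094) = 50246*(7265157/43094) = 182522539311/21547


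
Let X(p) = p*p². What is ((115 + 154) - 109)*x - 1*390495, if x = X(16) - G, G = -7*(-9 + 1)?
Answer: 255905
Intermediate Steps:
X(p) = p³
G = 56 (G = -7*(-8) = 56)
x = 4040 (x = 16³ - 1*56 = 4096 - 56 = 4040)
((115 + 154) - 109)*x - 1*390495 = ((115 + 154) - 109)*4040 - 1*390495 = (269 - 109)*4040 - 390495 = 160*4040 - 390495 = 646400 - 390495 = 255905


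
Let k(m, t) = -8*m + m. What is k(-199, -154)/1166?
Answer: 1393/1166 ≈ 1.1947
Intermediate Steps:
k(m, t) = -7*m
k(-199, -154)/1166 = -7*(-199)/1166 = 1393*(1/1166) = 1393/1166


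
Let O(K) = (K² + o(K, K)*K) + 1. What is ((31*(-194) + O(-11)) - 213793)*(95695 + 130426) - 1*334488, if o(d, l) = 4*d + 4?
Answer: -49576233133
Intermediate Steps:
o(d, l) = 4 + 4*d
O(K) = 1 + K² + K*(4 + 4*K) (O(K) = (K² + (4 + 4*K)*K) + 1 = (K² + K*(4 + 4*K)) + 1 = 1 + K² + K*(4 + 4*K))
((31*(-194) + O(-11)) - 213793)*(95695 + 130426) - 1*334488 = ((31*(-194) + (1 + 4*(-11) + 5*(-11)²)) - 213793)*(95695 + 130426) - 1*334488 = ((-6014 + (1 - 44 + 5*121)) - 213793)*226121 - 334488 = ((-6014 + (1 - 44 + 605)) - 213793)*226121 - 334488 = ((-6014 + 562) - 213793)*226121 - 334488 = (-5452 - 213793)*226121 - 334488 = -219245*226121 - 334488 = -49575898645 - 334488 = -49576233133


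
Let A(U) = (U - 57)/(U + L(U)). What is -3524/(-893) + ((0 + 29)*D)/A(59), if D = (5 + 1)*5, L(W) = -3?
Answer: 21757004/893 ≈ 24364.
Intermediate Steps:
D = 30 (D = 6*5 = 30)
A(U) = (-57 + U)/(-3 + U) (A(U) = (U - 57)/(U - 3) = (-57 + U)/(-3 + U))
-3524/(-893) + ((0 + 29)*D)/A(59) = -3524/(-893) + ((0 + 29)*30)/(((-57 + 59)/(-3 + 59))) = -3524*(-1/893) + (29*30)/((2/56)) = 3524/893 + 870/(((1/56)*2)) = 3524/893 + 870/(1/28) = 3524/893 + 870*28 = 3524/893 + 24360 = 21757004/893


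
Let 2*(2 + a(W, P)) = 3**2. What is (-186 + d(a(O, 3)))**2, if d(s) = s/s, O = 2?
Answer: 34225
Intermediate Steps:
a(W, P) = 5/2 (a(W, P) = -2 + (1/2)*3**2 = -2 + (1/2)*9 = -2 + 9/2 = 5/2)
d(s) = 1
(-186 + d(a(O, 3)))**2 = (-186 + 1)**2 = (-185)**2 = 34225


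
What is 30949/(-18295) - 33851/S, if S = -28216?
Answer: -253952939/516211720 ≈ -0.49195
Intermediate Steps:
30949/(-18295) - 33851/S = 30949/(-18295) - 33851/(-28216) = 30949*(-1/18295) - 33851*(-1/28216) = -30949/18295 + 33851/28216 = -253952939/516211720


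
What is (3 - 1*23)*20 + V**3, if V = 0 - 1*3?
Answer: -427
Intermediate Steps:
V = -3 (V = 0 - 3 = -3)
(3 - 1*23)*20 + V**3 = (3 - 1*23)*20 + (-3)**3 = (3 - 23)*20 - 27 = -20*20 - 27 = -400 - 27 = -427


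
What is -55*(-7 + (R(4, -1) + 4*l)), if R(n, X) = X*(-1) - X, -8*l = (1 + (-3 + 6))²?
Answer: 715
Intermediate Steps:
l = -2 (l = -(1 + (-3 + 6))²/8 = -(1 + 3)²/8 = -⅛*4² = -⅛*16 = -2)
R(n, X) = -2*X (R(n, X) = -X - X = -2*X)
-55*(-7 + (R(4, -1) + 4*l)) = -55*(-7 + (-2*(-1) + 4*(-2))) = -55*(-7 + (2 - 8)) = -55*(-7 - 6) = -55*(-13) = 715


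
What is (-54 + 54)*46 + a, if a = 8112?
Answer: 8112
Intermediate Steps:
(-54 + 54)*46 + a = (-54 + 54)*46 + 8112 = 0*46 + 8112 = 0 + 8112 = 8112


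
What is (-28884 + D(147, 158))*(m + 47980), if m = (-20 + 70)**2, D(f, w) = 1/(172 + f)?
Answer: -465122467600/319 ≈ -1.4581e+9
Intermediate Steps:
m = 2500 (m = 50**2 = 2500)
(-28884 + D(147, 158))*(m + 47980) = (-28884 + 1/(172 + 147))*(2500 + 47980) = (-28884 + 1/319)*50480 = -9213995/319*50480 = -465122467600/319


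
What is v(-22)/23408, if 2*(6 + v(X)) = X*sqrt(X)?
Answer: -3/11704 - I*sqrt(22)/2128 ≈ -0.00025632 - 0.0022041*I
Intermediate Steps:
v(X) = -6 + X**(3/2)/2 (v(X) = -6 + (X*sqrt(X))/2 = -6 + X**(3/2)/2)
v(-22)/23408 = (-6 + (-22)**(3/2)/2)/23408 = (-6 + (-22*I*sqrt(22))/2)*(1/23408) = (-6 - 11*I*sqrt(22))*(1/23408) = -3/11704 - I*sqrt(22)/2128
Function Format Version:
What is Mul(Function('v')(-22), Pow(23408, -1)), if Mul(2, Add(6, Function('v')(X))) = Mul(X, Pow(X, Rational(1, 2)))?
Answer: Add(Rational(-3, 11704), Mul(Rational(-1, 2128), I, Pow(22, Rational(1, 2)))) ≈ Add(-0.00025632, Mul(-0.0022041, I))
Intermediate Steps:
Function('v')(X) = Add(-6, Mul(Rational(1, 2), Pow(X, Rational(3, 2)))) (Function('v')(X) = Add(-6, Mul(Rational(1, 2), Mul(X, Pow(X, Rational(1, 2))))) = Add(-6, Mul(Rational(1, 2), Pow(X, Rational(3, 2)))))
Mul(Function('v')(-22), Pow(23408, -1)) = Mul(Add(-6, Mul(Rational(1, 2), Pow(-22, Rational(3, 2)))), Pow(23408, -1)) = Mul(Add(-6, Mul(Rational(1, 2), Mul(-22, I, Pow(22, Rational(1, 2))))), Rational(1, 23408)) = Mul(Add(-6, Mul(-11, I, Pow(22, Rational(1, 2)))), Rational(1, 23408)) = Add(Rational(-3, 11704), Mul(Rational(-1, 2128), I, Pow(22, Rational(1, 2))))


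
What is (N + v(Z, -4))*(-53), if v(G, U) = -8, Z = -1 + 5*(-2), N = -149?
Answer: 8321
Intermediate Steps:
Z = -11 (Z = -1 - 10 = -11)
(N + v(Z, -4))*(-53) = (-149 - 8)*(-53) = -157*(-53) = 8321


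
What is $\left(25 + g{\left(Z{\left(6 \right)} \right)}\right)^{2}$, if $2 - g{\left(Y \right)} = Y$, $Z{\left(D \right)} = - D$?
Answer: $1089$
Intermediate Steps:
$g{\left(Y \right)} = 2 - Y$
$\left(25 + g{\left(Z{\left(6 \right)} \right)}\right)^{2} = \left(25 - \left(-2 - 6\right)\right)^{2} = \left(25 + \left(2 - -6\right)\right)^{2} = \left(25 + \left(2 + 6\right)\right)^{2} = \left(25 + 8\right)^{2} = 33^{2} = 1089$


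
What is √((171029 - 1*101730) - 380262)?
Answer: I*√310963 ≈ 557.64*I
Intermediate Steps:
√((171029 - 1*101730) - 380262) = √((171029 - 101730) - 380262) = √(69299 - 380262) = √(-310963) = I*√310963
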